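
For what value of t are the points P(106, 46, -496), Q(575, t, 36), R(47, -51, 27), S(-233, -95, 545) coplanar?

Coplanarity ⇔ det[PQ; PR; PS] = 0.
Expanding, this is linear in t: (-115878)t + (-20510406) = 0.
So t = -177.

-177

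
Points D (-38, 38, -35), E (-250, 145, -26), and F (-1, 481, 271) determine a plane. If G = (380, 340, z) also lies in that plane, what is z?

289

The plane through D, E, F has equation 28755x + 65205y − 97875z = 4810725.
Substituting G: (-97875)z + (33096600) = 4810725, so z = 289.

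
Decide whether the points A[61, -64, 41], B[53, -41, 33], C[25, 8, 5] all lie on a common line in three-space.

No

AB = (-8, 23, -8), AC = (-36, 72, -36).
AB × AC = (-252, 0, 252).
The cross product is nonzero, so the points do not lie on one line.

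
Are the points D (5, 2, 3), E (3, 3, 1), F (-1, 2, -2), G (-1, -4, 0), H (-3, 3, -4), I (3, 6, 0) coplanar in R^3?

The plane through D, E, F has normal n = DE × DF = (-5, 2, 6) and equation n·P = -3.
Checking the remaining points: n·G = -3, n·H = -3, n·I = -3.
All equal -3, so all 6 points lie in one plane.

Yes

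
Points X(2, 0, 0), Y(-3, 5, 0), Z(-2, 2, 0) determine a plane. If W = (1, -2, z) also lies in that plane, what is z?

0

The plane through X, Y, Z has equation 10z = 0.
Substituting W: (10)z + (0) = 0, so z = 0.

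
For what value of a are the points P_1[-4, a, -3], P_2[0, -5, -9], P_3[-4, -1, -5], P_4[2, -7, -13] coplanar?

-1

The points are coplanar iff P_1P_2 · (P_1P_3 × P_1P_4) = 0.
Expanding, this is linear in a: (8)a + (8) = 0.
So a = -1.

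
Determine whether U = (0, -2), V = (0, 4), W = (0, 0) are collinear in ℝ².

UV = (0, 6), UW = (0, 2).
det[UV; UW] = (0)(2) − (6)(0) = 0.
The determinant is zero, so the points are collinear.

Yes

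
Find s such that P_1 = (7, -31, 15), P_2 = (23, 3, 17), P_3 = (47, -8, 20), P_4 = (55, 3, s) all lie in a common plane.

21

Normal to plane P_1P_2P_3: n = (124, 0, -992); plane equation n·P = -14012.
Requiring n·P_4 = -14012: (-992)s + (6820) = -14012.
So s = 21.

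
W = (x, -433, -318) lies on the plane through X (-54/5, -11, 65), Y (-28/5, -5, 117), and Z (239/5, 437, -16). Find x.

-521/5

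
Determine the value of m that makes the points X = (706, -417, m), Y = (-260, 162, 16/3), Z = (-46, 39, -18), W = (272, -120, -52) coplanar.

The points are coplanar iff XY · (XZ × XW) = 0.
Expanding, this is linear in m: (-5088)m + (-512192) = 0.
So m = -302/3.

-302/3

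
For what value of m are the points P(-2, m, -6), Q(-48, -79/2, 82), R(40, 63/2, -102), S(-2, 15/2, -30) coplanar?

-15/2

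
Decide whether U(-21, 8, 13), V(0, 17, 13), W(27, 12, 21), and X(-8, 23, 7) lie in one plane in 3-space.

No

With U as base: UV = (21, 9, 0), UW = (48, 4, 8), UX = (13, 15, -6).
UW × UX = (-144, 392, 668).
UV · (UW × UX) = 504.
Since 504 ≠ 0, the four points are not coplanar.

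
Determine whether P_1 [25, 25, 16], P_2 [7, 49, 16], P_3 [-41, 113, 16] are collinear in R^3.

P_1P_2 = (-18, 24, 0), P_1P_3 = (-66, 88, 0).
P_1P_2 × P_1P_3 = (0, 0, 0).
The cross product vanishes, so the three points are collinear.

Yes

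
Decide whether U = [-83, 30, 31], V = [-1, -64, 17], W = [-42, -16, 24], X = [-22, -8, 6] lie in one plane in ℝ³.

The four points are coplanar iff the 3×3 determinant with rows UV, UW, UX is zero.
Rows: (82, -94, -14), (41, -46, -7), (61, -38, -25).
Expanding along the first row: (82)(884) − (-94)(-598) + (-14)(1248) = -1196.
Nonzero ⇒ not coplanar.

No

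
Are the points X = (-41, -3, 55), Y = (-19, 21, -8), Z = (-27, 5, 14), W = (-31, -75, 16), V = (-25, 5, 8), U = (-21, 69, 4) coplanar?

Yes

The plane through X, Y, Z has normal n = XY × XZ = (-480, 20, -160) and equation n·P = 10820.
Checking the remaining points: n·W = 10820, n·V = 10820, n·U = 10820.
All equal 10820, so all 6 points lie in one plane.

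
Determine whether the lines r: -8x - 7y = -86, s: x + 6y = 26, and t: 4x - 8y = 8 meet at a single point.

No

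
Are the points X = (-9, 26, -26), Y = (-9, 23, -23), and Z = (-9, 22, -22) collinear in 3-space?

Yes

XY = (0, -3, 3), XZ = (0, -4, 4).
Each component of XZ is 4/3 times the corresponding component of XY, so XZ = 4/3·XY and the points are collinear.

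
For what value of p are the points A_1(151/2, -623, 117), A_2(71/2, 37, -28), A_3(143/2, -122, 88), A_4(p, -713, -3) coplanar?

71/2

Normal to plane A_1A_2A_3: n = (53505, -580, -17400); plane equation n·P = 4730335/2.
Requiring n·A_4 = 4730335/2: (53505)p + (465740) = 4730335/2.
So p = 71/2.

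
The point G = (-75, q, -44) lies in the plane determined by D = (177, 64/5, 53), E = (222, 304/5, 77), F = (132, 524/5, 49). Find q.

A normal to the plane is n = DE × DF = (-2400, -900, 6300).
G lies in the plane iff n · DG = 0.
This gives (-900)q + (5220) = 0, so q = 29/5.

29/5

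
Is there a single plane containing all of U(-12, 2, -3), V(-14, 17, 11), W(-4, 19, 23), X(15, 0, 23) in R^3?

No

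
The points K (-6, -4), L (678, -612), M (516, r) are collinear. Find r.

-468

The three points are collinear iff det[KL; KM] = 0.
This determinant is linear in r: (684)r + (320112) = 0, so r = -468.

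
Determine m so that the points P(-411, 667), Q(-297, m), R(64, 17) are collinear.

511

Collinearity: (Q − P) must be parallel to (R − P) = (475, -650).
Cross-multiplying the components: (m − 667)·(475) = (114)·(-650).
Solving gives m = 511.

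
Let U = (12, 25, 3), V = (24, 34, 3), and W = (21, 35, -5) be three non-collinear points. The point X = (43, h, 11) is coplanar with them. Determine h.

A normal to the plane is n = UV × UW = (-72, 96, 39).
X lies in the plane iff n · UX = 0.
This gives (96)h + (-4320) = 0, so h = 45.

45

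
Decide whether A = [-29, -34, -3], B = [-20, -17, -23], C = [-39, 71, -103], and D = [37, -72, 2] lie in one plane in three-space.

No

With A as base: AB = (9, 17, -20), AC = (-10, 105, -100), AD = (66, -38, 5).
AC × AD = (-3275, -6550, -6550).
AB · (AC × AD) = -9825.
Since -9825 ≠ 0, the four points are not coplanar.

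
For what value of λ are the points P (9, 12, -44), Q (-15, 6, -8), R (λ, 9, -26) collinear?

Direction PQ = (-24, -6, 36). From the y-coordinate of R, the parameter along the line is τ = (9 − 12)/(-6) = 1/2.
Then λ = 9 + 1/2·(-24) = -3.

-3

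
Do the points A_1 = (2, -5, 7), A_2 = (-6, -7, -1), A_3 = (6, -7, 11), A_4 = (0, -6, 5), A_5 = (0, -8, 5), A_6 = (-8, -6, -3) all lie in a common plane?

The plane through A_1, A_2, A_3 has normal n = A_1A_2 × A_1A_3 = (-24, 0, 24) and equation n·P = 120.
Checking the remaining points: n·A_4 = 120, n·A_5 = 120, n·A_6 = 120.
All equal 120, so all 6 points lie in one plane.

Yes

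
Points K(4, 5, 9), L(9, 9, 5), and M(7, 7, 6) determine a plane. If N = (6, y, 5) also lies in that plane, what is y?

The plane through K, L, M has equation −4x + 3y − 2z = -19.
Substituting N: (3)y + (-34) = -19, so y = 5.

5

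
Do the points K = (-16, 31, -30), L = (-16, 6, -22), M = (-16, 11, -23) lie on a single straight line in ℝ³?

No

KL = (0, -25, 8), KM = (0, -20, 7).
KL × KM = (-15, 0, 0).
The cross product is nonzero, so the points do not lie on one line.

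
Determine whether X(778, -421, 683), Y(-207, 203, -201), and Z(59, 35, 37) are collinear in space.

XY = (-985, 624, -884), XZ = (-719, 456, -646).
XY × XZ = (0, -714, -504).
The cross product is nonzero, so the points do not lie on one line.

No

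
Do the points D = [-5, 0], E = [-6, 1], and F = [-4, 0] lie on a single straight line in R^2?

DE = (-1, 1), DF = (1, 0).
If collinear, DF would be a scalar multiple of DE. But (-1)·(0) ≠ (1)·(1) (difference -1), so they are not parallel; the points are not collinear.

No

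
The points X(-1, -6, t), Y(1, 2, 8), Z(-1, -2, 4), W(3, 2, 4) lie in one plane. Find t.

The points are coplanar iff XY · (XZ × XW) = 0.
Expanding, this is linear in t: (-8)t + (-32) = 0.
So t = -4.

-4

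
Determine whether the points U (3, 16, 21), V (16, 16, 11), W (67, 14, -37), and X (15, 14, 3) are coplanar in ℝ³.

The four points are coplanar iff the 3×3 determinant with rows UV, UW, UX is zero.
Rows: (13, 0, -10), (64, -2, -58), (12, -2, -18).
Expanding along the first row: (13)(-80) − (0)(-456) + (-10)(-104) = 0.
Zero determinant ⇒ coplanar.

Yes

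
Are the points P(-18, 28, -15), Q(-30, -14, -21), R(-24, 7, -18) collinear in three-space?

PQ = (-12, -42, -6), PR = (-6, -21, -3).
Each component of PR is 1/2 times the corresponding component of PQ, so PR = 1/2·PQ and the points are collinear.

Yes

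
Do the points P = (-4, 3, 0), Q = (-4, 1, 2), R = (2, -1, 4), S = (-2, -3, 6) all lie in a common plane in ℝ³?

Yes

With P as base: PQ = (0, -2, 2), PR = (6, -4, 4), PS = (2, -6, 6).
PR × PS = (0, -28, -28).
PQ · (PR × PS) = 0.
The scalar triple product vanishes, so the four points are coplanar.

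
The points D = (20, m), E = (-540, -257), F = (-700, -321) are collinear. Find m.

-33

The three points are collinear iff det[DE; DF] = 0.
This determinant is linear in m: (-160)m + (-5280) = 0, so m = -33.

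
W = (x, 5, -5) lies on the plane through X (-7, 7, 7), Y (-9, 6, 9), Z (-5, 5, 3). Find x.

1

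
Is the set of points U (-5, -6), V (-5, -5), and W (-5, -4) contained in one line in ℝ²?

UV = (0, 1), UW = (0, 2).
Checking proportionality: UW = 2·UV, so the vectors are parallel and the points are collinear.

Yes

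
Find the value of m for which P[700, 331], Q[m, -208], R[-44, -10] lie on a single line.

Collinearity: (Q − P) must be parallel to (R − P) = (-744, -341).
Cross-multiplying the components: (m − 700)·(-341) = (-539)·(-744).
Solving gives m = -476.

-476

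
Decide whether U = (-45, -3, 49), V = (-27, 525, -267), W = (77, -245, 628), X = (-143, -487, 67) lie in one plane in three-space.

Yes

A normal to the plane through U, V, W is n = UV × UW = (229240, -48974, -68772).
The plane has equation n·P = -13538706. For X: n·X = -13538706.
Equal, so X lies in the plane and all four are coplanar.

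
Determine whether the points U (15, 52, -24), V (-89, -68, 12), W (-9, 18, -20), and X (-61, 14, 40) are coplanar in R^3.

No

With U as base: UV = (-104, -120, 36), UW = (-24, -34, 4), UX = (-76, -38, 64).
UW × UX = (-2024, 1232, -1672).
UV · (UW × UX) = 2464.
Since 2464 ≠ 0, the four points are not coplanar.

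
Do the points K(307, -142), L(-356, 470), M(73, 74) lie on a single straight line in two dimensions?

Yes

KL = (-663, 612), KM = (-234, 216).
det[KL; KM] = (-663)(216) − (612)(-234) = 0.
The determinant is zero, so the points are collinear.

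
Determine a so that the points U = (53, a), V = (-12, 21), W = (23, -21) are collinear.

-57

The three points are collinear iff det[UV; UW] = 0.
This determinant is linear in a: (35)a + (1995) = 0, so a = -57.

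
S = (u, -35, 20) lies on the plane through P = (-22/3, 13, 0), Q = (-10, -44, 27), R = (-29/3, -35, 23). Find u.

-26/3

A normal to the plane is n = PQ × PR = (-15, -5/3, -5).
S lies in the plane iff n · PS = 0.
This gives (-15)u + (-130) = 0, so u = -26/3.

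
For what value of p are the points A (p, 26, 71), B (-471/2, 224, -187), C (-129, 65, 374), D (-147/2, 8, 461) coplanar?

The points are coplanar iff AB · (AC × AD) = 0.
Expanding, this is linear in p: (-18144)p + (-653184) = 0.
So p = -36.

-36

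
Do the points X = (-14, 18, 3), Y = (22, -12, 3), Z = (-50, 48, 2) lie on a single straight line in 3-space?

No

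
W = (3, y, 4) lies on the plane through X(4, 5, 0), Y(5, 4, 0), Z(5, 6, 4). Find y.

A normal to the plane is n = XY × XZ = (-4, -4, 2).
W lies in the plane iff n · XW = 0.
This gives (-4)y + (32) = 0, so y = 8.

8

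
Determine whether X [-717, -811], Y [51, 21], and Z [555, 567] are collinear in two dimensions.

XY = (768, 832), XZ = (1272, 1378).
Checking proportionality: XZ = 53/32·XY, so the vectors are parallel and the points are collinear.

Yes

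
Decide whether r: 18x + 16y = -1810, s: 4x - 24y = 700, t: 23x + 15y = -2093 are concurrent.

Intersecting r and s: solving the 2×2 system gives (x, y) = (-65, -40).
Substitute into t: (23)(-65) + (15)(-40) = -2095.
But t requires -2093 ≠ -2095, so the three lines have no common point.

No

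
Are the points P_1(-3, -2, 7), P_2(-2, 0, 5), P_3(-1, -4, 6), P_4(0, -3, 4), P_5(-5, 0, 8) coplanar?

No

The plane through P_1, P_2, P_3 has normal n = P_1P_2 × P_1P_3 = (-6, -3, -6) and equation n·P = -18.
Checking the remaining points: n·P_4 = -15, n·P_5 = -18.
Since n·P_4 = -15 ≠ -18, P_4 is off the plane and the points are not all coplanar.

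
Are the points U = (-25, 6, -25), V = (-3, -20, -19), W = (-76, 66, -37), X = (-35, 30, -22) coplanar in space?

With U as base: UV = (22, -26, 6), UW = (-51, 60, -12), UX = (-10, 24, 3).
UW × UX = (468, 273, -624).
UV · (UW × UX) = -546.
Since -546 ≠ 0, the four points are not coplanar.

No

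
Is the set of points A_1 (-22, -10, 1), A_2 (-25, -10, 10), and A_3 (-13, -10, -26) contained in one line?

A_1A_2 = (-3, 0, 9), A_1A_3 = (9, 0, -27).
Each component of A_1A_3 is -3 times the corresponding component of A_1A_2, so A_1A_3 = -3·A_1A_2 and the points are collinear.

Yes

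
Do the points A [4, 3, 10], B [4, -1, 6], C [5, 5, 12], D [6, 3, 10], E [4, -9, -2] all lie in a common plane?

The plane through A, B, C has normal n = AB × AC = (0, -4, 4) and equation n·P = 28.
Checking the remaining points: n·D = 28, n·E = 28.
All equal 28, so all 5 points lie in one plane.

Yes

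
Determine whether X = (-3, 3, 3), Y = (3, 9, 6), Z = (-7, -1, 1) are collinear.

Yes

XY = (6, 6, 3), XZ = (-4, -4, -2).
Each component of XZ is -2/3 times the corresponding component of XY, so XZ = -2/3·XY and the points are collinear.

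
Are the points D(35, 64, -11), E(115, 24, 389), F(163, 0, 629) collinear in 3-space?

Yes

DE = (80, -40, 400), DF = (128, -64, 640).
DE × DF = (0, 0, 0).
The cross product vanishes, so the three points are collinear.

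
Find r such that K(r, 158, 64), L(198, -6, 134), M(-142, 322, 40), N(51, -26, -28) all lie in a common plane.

5

The points are coplanar iff KL · (KM × KN) = 0.
Expanding, this is linear in r: (55016)r + (-275080) = 0.
So r = 5.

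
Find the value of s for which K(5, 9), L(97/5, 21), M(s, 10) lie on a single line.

31/5

The three points are collinear iff det[KL; KM] = 0.
This determinant is linear in s: (-12)s + (372/5) = 0, so s = 31/5.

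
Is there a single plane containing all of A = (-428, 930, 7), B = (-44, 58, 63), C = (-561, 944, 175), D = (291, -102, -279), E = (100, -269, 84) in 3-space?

The plane through A, B, C has normal n = AB × AC = (-147280, -71960, -110600) and equation n·P = -4661160.
Checking the remaining points: n·D = -4661160, n·E = -4661160.
All equal -4661160, so all 5 points lie in one plane.

Yes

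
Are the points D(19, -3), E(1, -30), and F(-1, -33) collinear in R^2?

Yes

DE = (-18, -27), DF = (-20, -30).
det[DE; DF] = (-18)(-30) − (-27)(-20) = 0.
The determinant is zero, so the points are collinear.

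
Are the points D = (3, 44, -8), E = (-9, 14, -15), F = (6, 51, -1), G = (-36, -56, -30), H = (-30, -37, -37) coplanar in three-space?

The plane through D, E, F has normal n = DE × DF = (-161, 63, 6) and equation n·P = 2241.
Checking the remaining points: n·G = 2088, n·H = 2277.
Since n·G = 2088 ≠ 2241, G is off the plane and the points are not all coplanar.

No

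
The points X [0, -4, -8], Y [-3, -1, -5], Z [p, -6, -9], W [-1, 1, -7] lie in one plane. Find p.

Coplanarity ⇔ det[XY; XZ; XW] = 0.
Expanding, this is linear in p: (12)p + (-12) = 0.
So p = 1.

1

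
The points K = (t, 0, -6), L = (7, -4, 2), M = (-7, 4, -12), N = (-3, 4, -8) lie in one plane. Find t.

-1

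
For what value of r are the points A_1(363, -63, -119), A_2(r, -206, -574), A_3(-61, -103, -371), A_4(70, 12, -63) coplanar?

12

Normal to plane A_1A_3A_4: n = (16660, 97580, -43520); plane equation n·P = 5078920.
Requiring n·A_2 = 5078920: (16660)r + (4879000) = 5078920.
So r = 12.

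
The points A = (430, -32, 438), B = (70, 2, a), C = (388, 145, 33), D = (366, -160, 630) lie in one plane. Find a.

Coplanarity ⇔ det[AB; AC; AD] = 0.
Expanding, this is linear in a: (16704)a + (267264) = 0.
So a = -16.

-16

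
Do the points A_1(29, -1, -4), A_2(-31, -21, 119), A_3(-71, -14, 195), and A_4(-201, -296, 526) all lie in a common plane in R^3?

No

A normal to the plane through A_1, A_2, A_3 is n = A_1A_2 × A_1A_3 = (-2381, -360, -1220).
The plane has equation n·P = -63809. For A_4: n·A_4 = -56579.
-56579 ≠ -63809, so A_4 is off the plane.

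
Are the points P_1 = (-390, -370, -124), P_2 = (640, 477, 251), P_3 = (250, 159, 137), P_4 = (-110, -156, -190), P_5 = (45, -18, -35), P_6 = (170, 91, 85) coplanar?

The plane through P_1, P_2, P_3 has normal n = P_1P_2 × P_1P_3 = (22692, -28830, 2790) and equation n·P = 1471260.
Checking the remaining points: n·P_4 = 1471260, n·P_5 = 1442430, n·P_6 = 1471260.
Since n·P_5 = 1442430 ≠ 1471260, P_5 is off the plane and the points are not all coplanar.

No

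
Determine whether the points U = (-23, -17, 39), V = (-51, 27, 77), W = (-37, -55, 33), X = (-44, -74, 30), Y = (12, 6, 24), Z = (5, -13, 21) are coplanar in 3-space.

The plane through U, V, W has normal n = UV × UW = (1180, -700, 1680) and equation n·P = 50280.
Checking the remaining points: n·X = 50280, n·Y = 50280, n·Z = 50280.
All equal 50280, so all 6 points lie in one plane.

Yes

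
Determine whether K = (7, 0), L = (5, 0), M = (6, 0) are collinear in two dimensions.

KL = (-2, 0), KM = (-1, 0).
det[KL; KM] = (-2)(0) − (0)(-1) = 0.
The determinant is zero, so the points are collinear.

Yes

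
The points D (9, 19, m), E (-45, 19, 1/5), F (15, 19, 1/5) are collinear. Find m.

1/5

Direction EF = (60, 0, 0). From the x-coordinate of D, the parameter along the line is τ = (9 − (-45))/60 = 9/10.
Then m = 1/5 + 9/10·(0) = 1/5.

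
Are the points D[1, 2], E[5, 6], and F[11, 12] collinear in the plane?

DE = (4, 4), DF = (10, 10).
det[DE; DF] = (4)(10) − (4)(10) = 0.
The determinant is zero, so the points are collinear.

Yes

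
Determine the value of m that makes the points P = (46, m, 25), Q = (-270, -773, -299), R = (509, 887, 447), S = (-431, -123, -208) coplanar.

-13

The points are coplanar iff PQ · (PR × PS) = 0.
Expanding, this is linear in m: (190995)m + (2482935) = 0.
So m = -13.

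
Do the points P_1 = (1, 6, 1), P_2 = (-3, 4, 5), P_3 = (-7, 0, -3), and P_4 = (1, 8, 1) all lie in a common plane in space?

With P_1 as base: P_1P_2 = (-4, -2, 4), P_1P_3 = (-8, -6, -4), P_1P_4 = (0, 2, 0).
P_1P_3 × P_1P_4 = (8, 0, -16).
P_1P_2 · (P_1P_3 × P_1P_4) = -96.
Since -96 ≠ 0, the four points are not coplanar.

No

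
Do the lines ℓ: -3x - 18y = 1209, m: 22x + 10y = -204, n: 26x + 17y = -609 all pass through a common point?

Yes

Intersecting ℓ and m: solving the 2×2 system gives (x, y) = (23, -71).
Substitute into n: (26)(23) + (17)(-71) = -609.
This equals -609, so (23, -71) lies on all three lines and they are concurrent.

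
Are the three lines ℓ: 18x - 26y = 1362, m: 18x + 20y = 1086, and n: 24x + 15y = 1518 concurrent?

Yes

The three lines meet at one point iff the augmented coefficient matrix [aᵢ bᵢ cᵢ] has rank < 3, i.e. its determinant vanishes.
Here the determinant is 0.
It vanishes, so the lines are concurrent at (67, -6).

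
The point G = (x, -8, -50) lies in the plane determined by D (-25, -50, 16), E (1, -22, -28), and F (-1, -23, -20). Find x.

The plane through D, E, F has equation 180x − 120y + 30z = 1980.
Substituting G: (180)x + (-540) = 1980, so x = 14.

14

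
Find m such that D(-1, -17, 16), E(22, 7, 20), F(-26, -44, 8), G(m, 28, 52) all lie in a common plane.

Normal to plane DEF: n = (-84, 84, -21); plane equation n·P = -1680.
Requiring n·G = -1680: (-84)m + (1260) = -1680.
So m = 35.

35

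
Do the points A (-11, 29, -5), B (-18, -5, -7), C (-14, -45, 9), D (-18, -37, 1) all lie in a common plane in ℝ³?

Yes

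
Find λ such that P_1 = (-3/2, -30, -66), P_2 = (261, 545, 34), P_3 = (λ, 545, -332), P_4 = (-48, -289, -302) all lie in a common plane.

Normal to plane P_1P_2P_4: n = (-109800, 57300, -41250); plane equation n·P = 1168200.
Requiring n·P_3 = 1168200: (-109800)λ + (44923500) = 1168200.
So λ = 797/2.

797/2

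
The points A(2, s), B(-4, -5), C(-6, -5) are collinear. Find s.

Collinearity: (A − B) must be parallel to (C − B) = (-2, 0).
Cross-multiplying the components: (s − (-5))·(-2) = (6)·(0).
Solving gives s = -5.

-5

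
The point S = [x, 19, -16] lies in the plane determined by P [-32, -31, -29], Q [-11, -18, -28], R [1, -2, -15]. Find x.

38

A normal to the plane is n = PQ × PR = (153, -261, 180).
S lies in the plane iff n · PS = 0.
This gives (153)x + (-5814) = 0, so x = 38.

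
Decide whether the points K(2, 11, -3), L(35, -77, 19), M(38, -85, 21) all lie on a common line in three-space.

Yes

KL = (33, -88, 22), KM = (36, -96, 24).
KL × KM = (0, 0, 0).
The cross product vanishes, so the three points are collinear.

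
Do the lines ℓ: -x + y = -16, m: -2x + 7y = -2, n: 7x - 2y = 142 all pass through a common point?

Yes

Intersecting ℓ and m: solving the 2×2 system gives (x, y) = (22, 6).
Substitute into n: (7)(22) + (-2)(6) = 142.
This equals 142, so (22, 6) lies on all three lines and they are concurrent.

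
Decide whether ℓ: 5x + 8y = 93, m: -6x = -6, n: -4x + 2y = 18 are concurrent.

Lines aᵢx + bᵢy = cᵢ with pairwise distinct directions are concurrent exactly when det[aᵢ bᵢ cᵢ] = 0.
Here the determinant is 0.
It vanishes, so the lines are concurrent at (1, 11).

Yes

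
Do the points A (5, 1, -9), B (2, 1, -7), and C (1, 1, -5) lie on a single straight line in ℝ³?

No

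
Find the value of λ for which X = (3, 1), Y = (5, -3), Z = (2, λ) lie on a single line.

Collinearity: (Z − X) must be parallel to (Y − X) = (2, -4).
Cross-multiplying the components: (λ − 1)·(2) = (-1)·(-4).
Solving gives λ = 3.

3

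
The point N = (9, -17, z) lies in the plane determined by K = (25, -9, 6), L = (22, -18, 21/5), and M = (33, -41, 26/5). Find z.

Coplanarity requires KL · (KM × KN) = 0.
KL = (-3, -9, -9/5), KM = (8, -32, -4/5); the triple product is linear in z with coefficient 168 and constant term -336/5.
Setting it to zero: z = 2/5.

2/5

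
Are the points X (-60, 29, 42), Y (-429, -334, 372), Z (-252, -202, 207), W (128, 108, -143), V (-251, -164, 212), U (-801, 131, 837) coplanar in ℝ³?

Yes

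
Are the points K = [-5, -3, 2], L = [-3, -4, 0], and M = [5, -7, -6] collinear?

No

KL = (2, -1, -2), KM = (10, -4, -8).
Comparing components 3 and 1: (-2)(10) − (2)(-8) = -4 ≠ 0, so KL and KM are not parallel and the points are not collinear.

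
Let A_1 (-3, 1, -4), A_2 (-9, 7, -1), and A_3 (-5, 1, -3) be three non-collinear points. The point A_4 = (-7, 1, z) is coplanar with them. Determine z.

-2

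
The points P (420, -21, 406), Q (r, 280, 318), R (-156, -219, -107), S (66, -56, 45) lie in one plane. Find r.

Coplanarity ⇔ det[PQ; PR; PS] = 0.
Expanding, this is linear in r: (53523)r + (-26012178) = 0.
So r = 486.

486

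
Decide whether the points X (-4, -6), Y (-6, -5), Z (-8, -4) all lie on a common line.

XY = (-2, 1), XZ = (-4, 2).
Checking proportionality: XZ = 2·XY, so the vectors are parallel and the points are collinear.

Yes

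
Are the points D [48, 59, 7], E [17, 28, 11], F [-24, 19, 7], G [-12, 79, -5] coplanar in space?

No

The four points are coplanar iff the 3×3 determinant with rows DE, DF, DG is zero.
Rows: (-31, -31, 4), (-72, -40, 0), (-60, 20, -12).
Expanding along the first row: (-31)(480) − (-31)(864) + (4)(-3840) = -3456.
Nonzero ⇒ not coplanar.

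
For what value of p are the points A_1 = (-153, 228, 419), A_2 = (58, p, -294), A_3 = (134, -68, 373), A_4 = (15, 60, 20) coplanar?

20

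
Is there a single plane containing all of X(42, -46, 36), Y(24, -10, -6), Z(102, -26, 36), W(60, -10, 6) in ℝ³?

A normal to the plane through X, Y, Z is n = XY × XZ = (840, -2520, -2520).
The plane has equation n·P = 60480. For W: n·W = 60480.
Equal, so W lies in the plane and all four are coplanar.

Yes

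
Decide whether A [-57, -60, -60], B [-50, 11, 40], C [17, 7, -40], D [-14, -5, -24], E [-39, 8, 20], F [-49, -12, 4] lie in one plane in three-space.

The plane through A, B, C has normal n = AB × AC = (-5280, 7260, -4785) and equation n·P = 152460.
Checking the remaining points: n·D = 152460, n·E = 168300, n·F = 152460.
Since n·E = 168300 ≠ 152460, E is off the plane and the points are not all coplanar.

No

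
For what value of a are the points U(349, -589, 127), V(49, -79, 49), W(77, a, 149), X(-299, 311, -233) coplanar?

The points are coplanar iff UV · (UW × UX) = 0.
Expanding, this is linear in a: (57456)a + (1666224) = 0.
So a = -29.

-29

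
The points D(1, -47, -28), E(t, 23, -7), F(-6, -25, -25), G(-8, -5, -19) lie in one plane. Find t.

Normal to plane DFG: n = (72, 36, -96); plane equation n·P = 1068.
Requiring n·E = 1068: (72)t + (1500) = 1068.
So t = -6.

-6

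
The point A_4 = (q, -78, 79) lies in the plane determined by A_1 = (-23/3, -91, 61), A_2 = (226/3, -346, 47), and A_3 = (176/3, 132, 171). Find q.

38/3

A normal to the plane is n = A_1A_2 × A_1A_3 = (-24928, -30176/3, 35424).
A_4 lies in the plane iff n · A_1A_4 = 0.
This gives (-24928)q + (947264/3) = 0, so q = 38/3.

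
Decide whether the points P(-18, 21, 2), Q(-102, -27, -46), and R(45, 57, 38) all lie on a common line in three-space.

PQ = (-84, -48, -48), PR = (63, 36, 36).
PQ × PR = (0, 0, 0).
The cross product vanishes, so the three points are collinear.

Yes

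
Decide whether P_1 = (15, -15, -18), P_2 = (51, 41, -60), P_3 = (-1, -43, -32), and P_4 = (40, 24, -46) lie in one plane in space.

Yes

The four points are coplanar iff the 3×3 determinant with rows P_1P_2, P_1P_3, P_1P_4 is zero.
Rows: (36, 56, -42), (-16, -28, -14), (25, 39, -28).
Expanding along the first row: (36)(1330) − (56)(798) + (-42)(76) = 0.
Zero determinant ⇒ coplanar.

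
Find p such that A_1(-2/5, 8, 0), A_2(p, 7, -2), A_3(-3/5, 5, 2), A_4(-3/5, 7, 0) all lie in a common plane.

-1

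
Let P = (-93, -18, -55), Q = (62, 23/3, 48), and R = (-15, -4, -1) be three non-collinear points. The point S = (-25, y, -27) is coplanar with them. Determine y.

-46/3

Coplanarity requires PQ · (PR × PS) = 0.
PQ = (155, 77/3, 103), PR = (78, 14, 54); the triple product is linear in y with coefficient -336 and constant term -5152.
Setting it to zero: y = -46/3.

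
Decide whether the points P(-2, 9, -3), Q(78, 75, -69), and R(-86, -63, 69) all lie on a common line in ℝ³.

No

PQ = (80, 66, -66), PR = (-84, -72, 72).
Comparing components 3 and 1: (-66)(-84) − (80)(72) = -216 ≠ 0, so PQ and PR are not parallel and the points are not collinear.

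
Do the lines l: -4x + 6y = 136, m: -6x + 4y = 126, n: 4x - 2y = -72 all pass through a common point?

Lines aᵢx + bᵢy = cᵢ with pairwise distinct directions are concurrent exactly when det[aᵢ bᵢ cᵢ] = 0.
Here the determinant is 32.
Nonzero, so no common point exists.

No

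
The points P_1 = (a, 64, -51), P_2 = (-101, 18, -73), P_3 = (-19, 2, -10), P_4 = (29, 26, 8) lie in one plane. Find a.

-28

Coplanarity ⇔ det[P_1P_2; P_1P_3; P_1P_4] = 0.
Expanding, this is linear in a: (1800)a + (50400) = 0.
So a = -28.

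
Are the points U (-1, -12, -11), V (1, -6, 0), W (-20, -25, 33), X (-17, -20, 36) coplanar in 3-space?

Yes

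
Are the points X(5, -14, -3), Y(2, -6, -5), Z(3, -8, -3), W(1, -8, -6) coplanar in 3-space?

A normal to the plane through X, Y, Z is n = XY × XZ = (12, 4, -2).
The plane has equation n·P = 10. For W: n·W = -8.
-8 ≠ 10, so W is off the plane.

No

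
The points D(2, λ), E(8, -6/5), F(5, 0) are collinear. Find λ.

6/5

The three points are collinear iff det[DE; DF] = 0.
This determinant is linear in λ: (-3)λ + (18/5) = 0, so λ = 6/5.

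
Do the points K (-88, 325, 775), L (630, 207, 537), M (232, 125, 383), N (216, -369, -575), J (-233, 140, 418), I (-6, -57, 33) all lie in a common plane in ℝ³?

The plane through K, L, M has normal n = KL × KM = (-1344, 205296, -105840) and equation n·P = -15186528.
Checking the remaining points: n·N = -15186528, n·J = -15186528, n·I = -15186528.
All equal -15186528, so all 6 points lie in one plane.

Yes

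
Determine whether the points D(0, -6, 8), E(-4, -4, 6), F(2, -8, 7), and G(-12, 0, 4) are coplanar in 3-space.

No

With D as base: DE = (-4, 2, -2), DF = (2, -2, -1), DG = (-12, 6, -4).
DF × DG = (14, 20, -12).
DE · (DF × DG) = 8.
Since 8 ≠ 0, the four points are not coplanar.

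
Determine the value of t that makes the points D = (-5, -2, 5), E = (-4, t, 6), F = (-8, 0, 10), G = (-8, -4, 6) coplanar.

The points are coplanar iff DE · (DF × DG) = 0.
Expanding, this is linear in t: (-12)t + (0) = 0.
So t = 0.

0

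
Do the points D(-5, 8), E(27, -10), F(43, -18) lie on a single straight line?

No

DE = (32, -18), DF = (48, -26).
det[DE; DF] = (32)(-26) − (-18)(48) = 32.
The determinant is nonzero, so they are not collinear.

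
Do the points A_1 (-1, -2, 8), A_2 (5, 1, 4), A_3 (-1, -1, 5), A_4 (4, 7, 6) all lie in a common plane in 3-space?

A normal to the plane through A_1, A_2, A_3 is n = A_1A_2 × A_1A_3 = (-5, 18, 6).
The plane has equation n·P = 17. For A_4: n·A_4 = 142.
142 ≠ 17, so A_4 is off the plane.

No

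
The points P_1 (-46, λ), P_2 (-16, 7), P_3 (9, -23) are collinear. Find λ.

Collinearity: (P_1 − P_2) must be parallel to (P_3 − P_2) = (25, -30).
Cross-multiplying the components: (λ − 7)·(25) = (-30)·(-30).
Solving gives λ = 43.

43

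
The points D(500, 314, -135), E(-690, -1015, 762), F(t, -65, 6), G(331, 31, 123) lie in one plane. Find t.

16

The points are coplanar iff DE · (DF × DG) = 0.
Expanding, this is linear in t: (89031)t + (-1424496) = 0.
So t = 16.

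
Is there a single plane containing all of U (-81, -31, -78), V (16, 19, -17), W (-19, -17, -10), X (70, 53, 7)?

With U as base: UV = (97, 50, 61), UW = (62, 14, 68), UX = (151, 84, 85).
UW × UX = (-4522, 4998, 3094).
UV · (UW × UX) = 0.
The scalar triple product vanishes, so the four points are coplanar.

Yes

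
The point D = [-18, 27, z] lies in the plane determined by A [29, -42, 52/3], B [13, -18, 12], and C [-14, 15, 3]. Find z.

5/3

Coplanarity requires AB · (AC × AD) = 0.
AB = (-16, 24, -16/3), AC = (-43, 57, -43/3); the triple product is linear in z with coefficient 120 and constant term -200.
Setting it to zero: z = 5/3.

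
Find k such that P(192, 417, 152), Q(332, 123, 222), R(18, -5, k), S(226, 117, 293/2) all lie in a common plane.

The points are coplanar iff PQ · (PR × PS) = 0.
Expanding, this is linear in k: (32004)k + (400050) = 0.
So k = -25/2.

-25/2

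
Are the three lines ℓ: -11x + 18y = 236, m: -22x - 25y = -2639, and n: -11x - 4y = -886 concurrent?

Yes

Intersecting ℓ and m: solving the 2×2 system gives (x, y) = (62, 51).
Substitute into n: (-11)(62) + (-4)(51) = -886.
This equals -886, so (62, 51) lies on all three lines and they are concurrent.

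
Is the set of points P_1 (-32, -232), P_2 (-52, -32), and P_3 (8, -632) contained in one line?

Yes

P_1P_2 = (-20, 200), P_1P_3 = (40, -400).
Checking proportionality: P_1P_3 = -2·P_1P_2, so the vectors are parallel and the points are collinear.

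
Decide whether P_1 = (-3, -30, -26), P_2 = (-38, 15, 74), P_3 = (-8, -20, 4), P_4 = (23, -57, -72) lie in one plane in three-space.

The four points are coplanar iff the 3×3 determinant with rows P_1P_2, P_1P_3, P_1P_4 is zero.
Rows: (-35, 45, 100), (-5, 10, 30), (26, -27, -46).
Expanding along the first row: (-35)(350) − (45)(-550) + (100)(-125) = 0.
Zero determinant ⇒ coplanar.

Yes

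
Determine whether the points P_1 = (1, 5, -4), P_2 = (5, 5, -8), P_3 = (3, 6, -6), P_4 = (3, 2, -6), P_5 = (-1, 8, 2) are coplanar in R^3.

The plane through P_1, P_2, P_3 has normal n = P_1P_2 × P_1P_3 = (4, 0, 4) and equation n·P = -12.
Checking the remaining points: n·P_4 = -12, n·P_5 = 4.
Since n·P_5 = 4 ≠ -12, P_5 is off the plane and the points are not all coplanar.

No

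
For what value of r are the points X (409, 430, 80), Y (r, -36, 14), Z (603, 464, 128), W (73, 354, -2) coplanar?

Normal to plane XZW: n = (860, -220, -3320); plane equation n·P = -8460.
Requiring n·Y = -8460: (860)r + (-38560) = -8460.
So r = 35.

35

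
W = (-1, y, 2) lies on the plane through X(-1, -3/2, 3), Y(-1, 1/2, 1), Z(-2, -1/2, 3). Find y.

-1/2

A normal to the plane is n = XY × XZ = (2, 2, 2).
W lies in the plane iff n · XW = 0.
This gives (2)y + (1) = 0, so y = -1/2.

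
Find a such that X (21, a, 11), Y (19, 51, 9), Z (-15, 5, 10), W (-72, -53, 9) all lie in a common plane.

39

Coplanarity ⇔ det[XY; XZ; XW] = 0.
Expanding, this is linear in a: (91)a + (-3549) = 0.
So a = 39.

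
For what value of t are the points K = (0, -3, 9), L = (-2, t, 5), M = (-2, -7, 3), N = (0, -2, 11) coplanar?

Normal to plane KMN: n = (-2, 4, -2); plane equation n·P = -30.
Requiring n·L = -30: (4)t + (-6) = -30.
So t = -6.

-6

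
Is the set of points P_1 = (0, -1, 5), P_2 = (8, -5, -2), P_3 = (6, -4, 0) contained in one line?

No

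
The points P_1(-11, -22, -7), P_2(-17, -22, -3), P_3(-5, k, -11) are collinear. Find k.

-22

Direction P_1P_2 = (-6, 0, 4). From the x-coordinate of P_3, the parameter along the line is τ = (-5 − (-11))/(-6) = -1.
Then k = (-22) + (-1)·(0) = -22.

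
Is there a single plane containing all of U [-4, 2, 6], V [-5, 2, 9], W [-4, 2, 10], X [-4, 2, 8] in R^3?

Yes

A normal to the plane through U, V, W is n = UV × UW = (0, 4, 0).
The plane has equation n·P = 8. For X: n·X = 8.
Equal, so X lies in the plane and all four are coplanar.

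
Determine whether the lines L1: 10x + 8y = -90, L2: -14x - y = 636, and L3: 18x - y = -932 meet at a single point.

Yes

Intersecting L1 and L2: solving the 2×2 system gives (x, y) = (-49, 50).
Substitute into L3: (18)(-49) + (-1)(50) = -932.
This equals -932, so (-49, 50) lies on all three lines and they are concurrent.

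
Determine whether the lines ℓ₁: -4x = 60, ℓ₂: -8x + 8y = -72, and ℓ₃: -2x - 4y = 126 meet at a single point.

Intersecting ℓ₁ and ℓ₂: solving the 2×2 system gives (x, y) = (-15, -24).
Substitute into ℓ₃: (-2)(-15) + (-4)(-24) = 126.
This equals 126, so (-15, -24) lies on all three lines and they are concurrent.

Yes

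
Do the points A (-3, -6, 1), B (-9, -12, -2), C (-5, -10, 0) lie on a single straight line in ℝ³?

AB = (-6, -6, -3), AC = (-2, -4, -1).
Comparing components 2 and 3: (-6)(-1) − (-3)(-4) = -6 ≠ 0, so AB and AC are not parallel and the points are not collinear.

No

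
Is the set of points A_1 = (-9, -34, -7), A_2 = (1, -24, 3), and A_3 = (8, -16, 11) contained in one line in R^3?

A_1A_2 = (10, 10, 10), A_1A_3 = (17, 18, 18).
A_1A_2 × A_1A_3 = (0, -10, 10).
The cross product is nonzero, so the points do not lie on one line.

No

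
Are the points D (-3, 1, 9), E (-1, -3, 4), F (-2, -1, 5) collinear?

No

DE = (2, -4, -5), DF = (1, -2, -4).
DE × DF = (6, 3, 0).
The cross product is nonzero, so the points do not lie on one line.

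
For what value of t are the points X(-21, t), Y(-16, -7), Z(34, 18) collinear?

-19/2

Collinearity: (X − Y) must be parallel to (Z − Y) = (50, 25).
Cross-multiplying the components: (t − (-7))·(50) = (-5)·(25).
Solving gives t = -19/2.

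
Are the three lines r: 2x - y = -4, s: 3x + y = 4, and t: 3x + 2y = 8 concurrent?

Yes

Intersecting r and s: solving the 2×2 system gives (x, y) = (0, 4).
Substitute into t: (3)(0) + (2)(4) = 8.
This equals 8, so (0, 4) lies on all three lines and they are concurrent.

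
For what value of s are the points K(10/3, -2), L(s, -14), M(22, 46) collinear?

-4/3

Collinearity: (L − K) must be parallel to (M − K) = (56/3, 48).
Cross-multiplying the components: (s − 10/3)·(48) = (-12)·(56/3).
Solving gives s = -4/3.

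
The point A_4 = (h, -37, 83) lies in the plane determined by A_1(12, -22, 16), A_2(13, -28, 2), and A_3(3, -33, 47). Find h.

Coplanarity requires A_1A_2 · (A_1A_3 × A_1A_4) = 0.
A_1A_2 = (1, -6, -14), A_1A_3 = (-9, -11, 31); the triple product is linear in h with coefficient -340 and constant term -1700.
Setting it to zero: h = -5.

-5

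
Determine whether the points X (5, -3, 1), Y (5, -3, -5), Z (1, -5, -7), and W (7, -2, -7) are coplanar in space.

Yes

A normal to the plane through X, Y, Z is n = XY × XZ = (-12, 24, 0).
The plane has equation n·P = -132. For W: n·W = -132.
Equal, so W lies in the plane and all four are coplanar.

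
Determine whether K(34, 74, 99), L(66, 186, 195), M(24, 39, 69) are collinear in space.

Yes

KL = (32, 112, 96), KM = (-10, -35, -30).
KL × KM = (0, 0, 0).
The cross product vanishes, so the three points are collinear.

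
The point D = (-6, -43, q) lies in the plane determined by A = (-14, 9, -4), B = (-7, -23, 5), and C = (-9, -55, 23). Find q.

14

A normal to the plane is n = AB × AC = (-288, -144, -288).
D lies in the plane iff n · AD = 0.
This gives (-288)q + (4032) = 0, so q = 14.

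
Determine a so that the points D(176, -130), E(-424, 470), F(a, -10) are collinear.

56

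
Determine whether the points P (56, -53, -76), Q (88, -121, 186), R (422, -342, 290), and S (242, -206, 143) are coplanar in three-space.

Yes

With P as base: PQ = (32, -68, 262), PR = (366, -289, 366), PS = (186, -153, 219).
PR × PS = (-7293, -12078, -2244).
PQ · (PR × PS) = 0.
The scalar triple product vanishes, so the four points are coplanar.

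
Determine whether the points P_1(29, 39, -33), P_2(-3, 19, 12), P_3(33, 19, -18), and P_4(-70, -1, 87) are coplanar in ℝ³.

With P_1 as base: P_1P_2 = (-32, -20, 45), P_1P_3 = (4, -20, 15), P_1P_4 = (-99, -40, 120).
P_1P_3 × P_1P_4 = (-1800, -1965, -2140).
P_1P_2 · (P_1P_3 × P_1P_4) = 600.
Since 600 ≠ 0, the four points are not coplanar.

No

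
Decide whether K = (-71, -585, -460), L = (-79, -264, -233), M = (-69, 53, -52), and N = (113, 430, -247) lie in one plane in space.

A normal to the plane through K, L, M is n = KL × KM = (-13858, 3718, -5746).
The plane has equation n·P = 1452048. For N: n·N = 1452048.
Equal, so N lies in the plane and all four are coplanar.

Yes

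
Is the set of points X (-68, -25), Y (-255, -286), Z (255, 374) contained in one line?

No

XY = (-187, -261), XZ = (323, 399).
Twice the signed area of △XYZ is (-187)(399) − (-261)(323) = 9690.
The area is nonzero, so the three points are not collinear.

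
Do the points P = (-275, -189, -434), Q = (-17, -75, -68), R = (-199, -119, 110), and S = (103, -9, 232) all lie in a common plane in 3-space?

A normal to the plane through P, Q, R is n = PQ × PR = (36396, -112536, 9396).
The plane has equation n·X = 7182540. For S: n·S = 6941484.
6941484 ≠ 7182540, so S is off the plane.

No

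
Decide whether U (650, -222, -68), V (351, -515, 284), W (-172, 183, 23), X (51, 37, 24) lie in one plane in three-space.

No

With U as base: UV = (-299, -293, 352), UW = (-822, 405, 91), UX = (-599, 259, 92).
UW × UX = (13691, 21115, 29697).
UV · (UW × UX) = 173040.
Since 173040 ≠ 0, the four points are not coplanar.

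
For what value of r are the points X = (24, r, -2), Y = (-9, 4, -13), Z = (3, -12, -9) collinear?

Collinearity requires XY × XZ = 0; each component is linear in r.
The x-component gives (-4)r + (-160) = 0, so r = -40.
The remaining components then also vanish.

-40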